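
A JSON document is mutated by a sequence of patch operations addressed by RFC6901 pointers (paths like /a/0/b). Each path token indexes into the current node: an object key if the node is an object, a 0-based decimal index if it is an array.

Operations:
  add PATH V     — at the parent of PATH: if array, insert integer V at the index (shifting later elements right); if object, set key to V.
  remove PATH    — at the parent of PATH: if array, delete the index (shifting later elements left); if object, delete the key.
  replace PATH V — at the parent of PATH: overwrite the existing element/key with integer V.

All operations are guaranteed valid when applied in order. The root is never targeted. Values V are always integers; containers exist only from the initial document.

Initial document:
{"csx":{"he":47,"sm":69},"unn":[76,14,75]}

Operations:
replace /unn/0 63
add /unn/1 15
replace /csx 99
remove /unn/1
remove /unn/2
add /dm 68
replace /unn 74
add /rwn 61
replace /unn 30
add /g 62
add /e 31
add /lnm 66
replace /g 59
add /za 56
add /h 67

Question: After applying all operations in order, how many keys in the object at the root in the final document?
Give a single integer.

After op 1 (replace /unn/0 63): {"csx":{"he":47,"sm":69},"unn":[63,14,75]}
After op 2 (add /unn/1 15): {"csx":{"he":47,"sm":69},"unn":[63,15,14,75]}
After op 3 (replace /csx 99): {"csx":99,"unn":[63,15,14,75]}
After op 4 (remove /unn/1): {"csx":99,"unn":[63,14,75]}
After op 5 (remove /unn/2): {"csx":99,"unn":[63,14]}
After op 6 (add /dm 68): {"csx":99,"dm":68,"unn":[63,14]}
After op 7 (replace /unn 74): {"csx":99,"dm":68,"unn":74}
After op 8 (add /rwn 61): {"csx":99,"dm":68,"rwn":61,"unn":74}
After op 9 (replace /unn 30): {"csx":99,"dm":68,"rwn":61,"unn":30}
After op 10 (add /g 62): {"csx":99,"dm":68,"g":62,"rwn":61,"unn":30}
After op 11 (add /e 31): {"csx":99,"dm":68,"e":31,"g":62,"rwn":61,"unn":30}
After op 12 (add /lnm 66): {"csx":99,"dm":68,"e":31,"g":62,"lnm":66,"rwn":61,"unn":30}
After op 13 (replace /g 59): {"csx":99,"dm":68,"e":31,"g":59,"lnm":66,"rwn":61,"unn":30}
After op 14 (add /za 56): {"csx":99,"dm":68,"e":31,"g":59,"lnm":66,"rwn":61,"unn":30,"za":56}
After op 15 (add /h 67): {"csx":99,"dm":68,"e":31,"g":59,"h":67,"lnm":66,"rwn":61,"unn":30,"za":56}
Size at the root: 9

Answer: 9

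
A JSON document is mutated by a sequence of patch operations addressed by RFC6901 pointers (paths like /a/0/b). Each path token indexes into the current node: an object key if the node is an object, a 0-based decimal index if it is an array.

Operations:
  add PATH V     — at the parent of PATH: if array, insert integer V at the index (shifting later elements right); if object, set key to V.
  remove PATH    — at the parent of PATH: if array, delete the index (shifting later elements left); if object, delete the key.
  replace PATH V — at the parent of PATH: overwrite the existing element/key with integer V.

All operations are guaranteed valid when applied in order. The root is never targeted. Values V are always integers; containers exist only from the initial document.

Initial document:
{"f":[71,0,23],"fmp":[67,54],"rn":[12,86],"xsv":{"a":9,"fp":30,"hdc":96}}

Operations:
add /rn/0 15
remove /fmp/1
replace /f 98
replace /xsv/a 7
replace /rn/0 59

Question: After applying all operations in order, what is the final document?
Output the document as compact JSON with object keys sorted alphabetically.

After op 1 (add /rn/0 15): {"f":[71,0,23],"fmp":[67,54],"rn":[15,12,86],"xsv":{"a":9,"fp":30,"hdc":96}}
After op 2 (remove /fmp/1): {"f":[71,0,23],"fmp":[67],"rn":[15,12,86],"xsv":{"a":9,"fp":30,"hdc":96}}
After op 3 (replace /f 98): {"f":98,"fmp":[67],"rn":[15,12,86],"xsv":{"a":9,"fp":30,"hdc":96}}
After op 4 (replace /xsv/a 7): {"f":98,"fmp":[67],"rn":[15,12,86],"xsv":{"a":7,"fp":30,"hdc":96}}
After op 5 (replace /rn/0 59): {"f":98,"fmp":[67],"rn":[59,12,86],"xsv":{"a":7,"fp":30,"hdc":96}}

Answer: {"f":98,"fmp":[67],"rn":[59,12,86],"xsv":{"a":7,"fp":30,"hdc":96}}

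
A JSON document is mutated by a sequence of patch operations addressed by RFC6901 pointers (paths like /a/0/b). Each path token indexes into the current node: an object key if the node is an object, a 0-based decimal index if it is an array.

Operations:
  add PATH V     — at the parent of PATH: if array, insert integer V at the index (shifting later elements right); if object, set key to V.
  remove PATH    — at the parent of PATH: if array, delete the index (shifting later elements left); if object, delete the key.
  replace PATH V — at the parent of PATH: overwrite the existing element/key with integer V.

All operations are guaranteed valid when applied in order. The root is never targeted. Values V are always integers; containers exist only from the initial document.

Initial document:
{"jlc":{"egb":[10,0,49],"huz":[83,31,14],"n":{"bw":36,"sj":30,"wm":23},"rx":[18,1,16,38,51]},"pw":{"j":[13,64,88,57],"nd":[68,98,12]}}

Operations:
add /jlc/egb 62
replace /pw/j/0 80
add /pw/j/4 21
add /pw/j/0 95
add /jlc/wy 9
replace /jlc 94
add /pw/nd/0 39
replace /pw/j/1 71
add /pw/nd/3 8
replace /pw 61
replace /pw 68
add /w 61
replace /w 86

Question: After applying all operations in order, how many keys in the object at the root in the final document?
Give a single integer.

Answer: 3

Derivation:
After op 1 (add /jlc/egb 62): {"jlc":{"egb":62,"huz":[83,31,14],"n":{"bw":36,"sj":30,"wm":23},"rx":[18,1,16,38,51]},"pw":{"j":[13,64,88,57],"nd":[68,98,12]}}
After op 2 (replace /pw/j/0 80): {"jlc":{"egb":62,"huz":[83,31,14],"n":{"bw":36,"sj":30,"wm":23},"rx":[18,1,16,38,51]},"pw":{"j":[80,64,88,57],"nd":[68,98,12]}}
After op 3 (add /pw/j/4 21): {"jlc":{"egb":62,"huz":[83,31,14],"n":{"bw":36,"sj":30,"wm":23},"rx":[18,1,16,38,51]},"pw":{"j":[80,64,88,57,21],"nd":[68,98,12]}}
After op 4 (add /pw/j/0 95): {"jlc":{"egb":62,"huz":[83,31,14],"n":{"bw":36,"sj":30,"wm":23},"rx":[18,1,16,38,51]},"pw":{"j":[95,80,64,88,57,21],"nd":[68,98,12]}}
After op 5 (add /jlc/wy 9): {"jlc":{"egb":62,"huz":[83,31,14],"n":{"bw":36,"sj":30,"wm":23},"rx":[18,1,16,38,51],"wy":9},"pw":{"j":[95,80,64,88,57,21],"nd":[68,98,12]}}
After op 6 (replace /jlc 94): {"jlc":94,"pw":{"j":[95,80,64,88,57,21],"nd":[68,98,12]}}
After op 7 (add /pw/nd/0 39): {"jlc":94,"pw":{"j":[95,80,64,88,57,21],"nd":[39,68,98,12]}}
After op 8 (replace /pw/j/1 71): {"jlc":94,"pw":{"j":[95,71,64,88,57,21],"nd":[39,68,98,12]}}
After op 9 (add /pw/nd/3 8): {"jlc":94,"pw":{"j":[95,71,64,88,57,21],"nd":[39,68,98,8,12]}}
After op 10 (replace /pw 61): {"jlc":94,"pw":61}
After op 11 (replace /pw 68): {"jlc":94,"pw":68}
After op 12 (add /w 61): {"jlc":94,"pw":68,"w":61}
After op 13 (replace /w 86): {"jlc":94,"pw":68,"w":86}
Size at the root: 3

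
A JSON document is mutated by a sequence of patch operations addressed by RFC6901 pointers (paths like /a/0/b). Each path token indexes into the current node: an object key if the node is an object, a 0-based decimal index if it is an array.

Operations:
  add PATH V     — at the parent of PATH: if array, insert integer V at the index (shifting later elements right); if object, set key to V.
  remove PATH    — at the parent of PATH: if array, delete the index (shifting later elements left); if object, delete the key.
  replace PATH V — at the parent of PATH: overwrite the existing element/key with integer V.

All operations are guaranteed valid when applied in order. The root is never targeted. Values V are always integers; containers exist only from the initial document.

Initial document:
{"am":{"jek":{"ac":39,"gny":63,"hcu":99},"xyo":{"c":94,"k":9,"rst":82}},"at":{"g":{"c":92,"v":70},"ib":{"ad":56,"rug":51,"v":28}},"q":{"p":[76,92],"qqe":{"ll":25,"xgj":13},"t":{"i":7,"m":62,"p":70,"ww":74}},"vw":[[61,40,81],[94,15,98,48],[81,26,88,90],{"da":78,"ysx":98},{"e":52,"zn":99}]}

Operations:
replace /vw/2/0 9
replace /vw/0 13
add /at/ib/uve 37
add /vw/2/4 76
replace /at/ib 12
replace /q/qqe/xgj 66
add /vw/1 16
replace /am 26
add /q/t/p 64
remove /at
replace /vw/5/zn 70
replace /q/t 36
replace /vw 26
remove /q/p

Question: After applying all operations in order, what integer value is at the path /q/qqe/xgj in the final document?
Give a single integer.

After op 1 (replace /vw/2/0 9): {"am":{"jek":{"ac":39,"gny":63,"hcu":99},"xyo":{"c":94,"k":9,"rst":82}},"at":{"g":{"c":92,"v":70},"ib":{"ad":56,"rug":51,"v":28}},"q":{"p":[76,92],"qqe":{"ll":25,"xgj":13},"t":{"i":7,"m":62,"p":70,"ww":74}},"vw":[[61,40,81],[94,15,98,48],[9,26,88,90],{"da":78,"ysx":98},{"e":52,"zn":99}]}
After op 2 (replace /vw/0 13): {"am":{"jek":{"ac":39,"gny":63,"hcu":99},"xyo":{"c":94,"k":9,"rst":82}},"at":{"g":{"c":92,"v":70},"ib":{"ad":56,"rug":51,"v":28}},"q":{"p":[76,92],"qqe":{"ll":25,"xgj":13},"t":{"i":7,"m":62,"p":70,"ww":74}},"vw":[13,[94,15,98,48],[9,26,88,90],{"da":78,"ysx":98},{"e":52,"zn":99}]}
After op 3 (add /at/ib/uve 37): {"am":{"jek":{"ac":39,"gny":63,"hcu":99},"xyo":{"c":94,"k":9,"rst":82}},"at":{"g":{"c":92,"v":70},"ib":{"ad":56,"rug":51,"uve":37,"v":28}},"q":{"p":[76,92],"qqe":{"ll":25,"xgj":13},"t":{"i":7,"m":62,"p":70,"ww":74}},"vw":[13,[94,15,98,48],[9,26,88,90],{"da":78,"ysx":98},{"e":52,"zn":99}]}
After op 4 (add /vw/2/4 76): {"am":{"jek":{"ac":39,"gny":63,"hcu":99},"xyo":{"c":94,"k":9,"rst":82}},"at":{"g":{"c":92,"v":70},"ib":{"ad":56,"rug":51,"uve":37,"v":28}},"q":{"p":[76,92],"qqe":{"ll":25,"xgj":13},"t":{"i":7,"m":62,"p":70,"ww":74}},"vw":[13,[94,15,98,48],[9,26,88,90,76],{"da":78,"ysx":98},{"e":52,"zn":99}]}
After op 5 (replace /at/ib 12): {"am":{"jek":{"ac":39,"gny":63,"hcu":99},"xyo":{"c":94,"k":9,"rst":82}},"at":{"g":{"c":92,"v":70},"ib":12},"q":{"p":[76,92],"qqe":{"ll":25,"xgj":13},"t":{"i":7,"m":62,"p":70,"ww":74}},"vw":[13,[94,15,98,48],[9,26,88,90,76],{"da":78,"ysx":98},{"e":52,"zn":99}]}
After op 6 (replace /q/qqe/xgj 66): {"am":{"jek":{"ac":39,"gny":63,"hcu":99},"xyo":{"c":94,"k":9,"rst":82}},"at":{"g":{"c":92,"v":70},"ib":12},"q":{"p":[76,92],"qqe":{"ll":25,"xgj":66},"t":{"i":7,"m":62,"p":70,"ww":74}},"vw":[13,[94,15,98,48],[9,26,88,90,76],{"da":78,"ysx":98},{"e":52,"zn":99}]}
After op 7 (add /vw/1 16): {"am":{"jek":{"ac":39,"gny":63,"hcu":99},"xyo":{"c":94,"k":9,"rst":82}},"at":{"g":{"c":92,"v":70},"ib":12},"q":{"p":[76,92],"qqe":{"ll":25,"xgj":66},"t":{"i":7,"m":62,"p":70,"ww":74}},"vw":[13,16,[94,15,98,48],[9,26,88,90,76],{"da":78,"ysx":98},{"e":52,"zn":99}]}
After op 8 (replace /am 26): {"am":26,"at":{"g":{"c":92,"v":70},"ib":12},"q":{"p":[76,92],"qqe":{"ll":25,"xgj":66},"t":{"i":7,"m":62,"p":70,"ww":74}},"vw":[13,16,[94,15,98,48],[9,26,88,90,76],{"da":78,"ysx":98},{"e":52,"zn":99}]}
After op 9 (add /q/t/p 64): {"am":26,"at":{"g":{"c":92,"v":70},"ib":12},"q":{"p":[76,92],"qqe":{"ll":25,"xgj":66},"t":{"i":7,"m":62,"p":64,"ww":74}},"vw":[13,16,[94,15,98,48],[9,26,88,90,76],{"da":78,"ysx":98},{"e":52,"zn":99}]}
After op 10 (remove /at): {"am":26,"q":{"p":[76,92],"qqe":{"ll":25,"xgj":66},"t":{"i":7,"m":62,"p":64,"ww":74}},"vw":[13,16,[94,15,98,48],[9,26,88,90,76],{"da":78,"ysx":98},{"e":52,"zn":99}]}
After op 11 (replace /vw/5/zn 70): {"am":26,"q":{"p":[76,92],"qqe":{"ll":25,"xgj":66},"t":{"i":7,"m":62,"p":64,"ww":74}},"vw":[13,16,[94,15,98,48],[9,26,88,90,76],{"da":78,"ysx":98},{"e":52,"zn":70}]}
After op 12 (replace /q/t 36): {"am":26,"q":{"p":[76,92],"qqe":{"ll":25,"xgj":66},"t":36},"vw":[13,16,[94,15,98,48],[9,26,88,90,76],{"da":78,"ysx":98},{"e":52,"zn":70}]}
After op 13 (replace /vw 26): {"am":26,"q":{"p":[76,92],"qqe":{"ll":25,"xgj":66},"t":36},"vw":26}
After op 14 (remove /q/p): {"am":26,"q":{"qqe":{"ll":25,"xgj":66},"t":36},"vw":26}
Value at /q/qqe/xgj: 66

Answer: 66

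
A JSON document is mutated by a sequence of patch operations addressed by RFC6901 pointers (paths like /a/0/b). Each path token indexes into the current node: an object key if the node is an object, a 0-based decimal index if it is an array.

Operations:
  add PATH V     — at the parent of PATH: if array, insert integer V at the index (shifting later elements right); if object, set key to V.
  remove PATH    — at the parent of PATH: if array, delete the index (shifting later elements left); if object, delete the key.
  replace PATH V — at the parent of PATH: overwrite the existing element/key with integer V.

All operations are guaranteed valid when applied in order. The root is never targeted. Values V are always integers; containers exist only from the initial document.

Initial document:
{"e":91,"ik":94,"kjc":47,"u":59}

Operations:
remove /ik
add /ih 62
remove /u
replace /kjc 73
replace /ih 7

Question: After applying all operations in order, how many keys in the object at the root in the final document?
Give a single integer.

After op 1 (remove /ik): {"e":91,"kjc":47,"u":59}
After op 2 (add /ih 62): {"e":91,"ih":62,"kjc":47,"u":59}
After op 3 (remove /u): {"e":91,"ih":62,"kjc":47}
After op 4 (replace /kjc 73): {"e":91,"ih":62,"kjc":73}
After op 5 (replace /ih 7): {"e":91,"ih":7,"kjc":73}
Size at the root: 3

Answer: 3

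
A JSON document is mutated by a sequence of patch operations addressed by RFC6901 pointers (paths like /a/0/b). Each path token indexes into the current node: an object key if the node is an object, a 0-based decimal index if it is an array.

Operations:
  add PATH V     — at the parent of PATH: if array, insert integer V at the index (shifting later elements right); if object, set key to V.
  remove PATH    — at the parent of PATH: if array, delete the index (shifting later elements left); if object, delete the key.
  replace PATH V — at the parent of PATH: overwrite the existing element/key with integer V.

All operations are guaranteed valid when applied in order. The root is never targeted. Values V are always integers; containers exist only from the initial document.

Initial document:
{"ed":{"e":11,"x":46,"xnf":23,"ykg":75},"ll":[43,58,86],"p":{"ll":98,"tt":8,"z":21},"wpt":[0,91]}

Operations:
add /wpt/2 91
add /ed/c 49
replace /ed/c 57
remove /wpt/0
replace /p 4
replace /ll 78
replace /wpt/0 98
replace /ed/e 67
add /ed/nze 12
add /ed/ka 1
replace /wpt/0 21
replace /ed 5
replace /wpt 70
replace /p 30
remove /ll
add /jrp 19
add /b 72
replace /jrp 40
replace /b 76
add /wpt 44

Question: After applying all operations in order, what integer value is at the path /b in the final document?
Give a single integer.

Answer: 76

Derivation:
After op 1 (add /wpt/2 91): {"ed":{"e":11,"x":46,"xnf":23,"ykg":75},"ll":[43,58,86],"p":{"ll":98,"tt":8,"z":21},"wpt":[0,91,91]}
After op 2 (add /ed/c 49): {"ed":{"c":49,"e":11,"x":46,"xnf":23,"ykg":75},"ll":[43,58,86],"p":{"ll":98,"tt":8,"z":21},"wpt":[0,91,91]}
After op 3 (replace /ed/c 57): {"ed":{"c":57,"e":11,"x":46,"xnf":23,"ykg":75},"ll":[43,58,86],"p":{"ll":98,"tt":8,"z":21},"wpt":[0,91,91]}
After op 4 (remove /wpt/0): {"ed":{"c":57,"e":11,"x":46,"xnf":23,"ykg":75},"ll":[43,58,86],"p":{"ll":98,"tt":8,"z":21},"wpt":[91,91]}
After op 5 (replace /p 4): {"ed":{"c":57,"e":11,"x":46,"xnf":23,"ykg":75},"ll":[43,58,86],"p":4,"wpt":[91,91]}
After op 6 (replace /ll 78): {"ed":{"c":57,"e":11,"x":46,"xnf":23,"ykg":75},"ll":78,"p":4,"wpt":[91,91]}
After op 7 (replace /wpt/0 98): {"ed":{"c":57,"e":11,"x":46,"xnf":23,"ykg":75},"ll":78,"p":4,"wpt":[98,91]}
After op 8 (replace /ed/e 67): {"ed":{"c":57,"e":67,"x":46,"xnf":23,"ykg":75},"ll":78,"p":4,"wpt":[98,91]}
After op 9 (add /ed/nze 12): {"ed":{"c":57,"e":67,"nze":12,"x":46,"xnf":23,"ykg":75},"ll":78,"p":4,"wpt":[98,91]}
After op 10 (add /ed/ka 1): {"ed":{"c":57,"e":67,"ka":1,"nze":12,"x":46,"xnf":23,"ykg":75},"ll":78,"p":4,"wpt":[98,91]}
After op 11 (replace /wpt/0 21): {"ed":{"c":57,"e":67,"ka":1,"nze":12,"x":46,"xnf":23,"ykg":75},"ll":78,"p":4,"wpt":[21,91]}
After op 12 (replace /ed 5): {"ed":5,"ll":78,"p":4,"wpt":[21,91]}
After op 13 (replace /wpt 70): {"ed":5,"ll":78,"p":4,"wpt":70}
After op 14 (replace /p 30): {"ed":5,"ll":78,"p":30,"wpt":70}
After op 15 (remove /ll): {"ed":5,"p":30,"wpt":70}
After op 16 (add /jrp 19): {"ed":5,"jrp":19,"p":30,"wpt":70}
After op 17 (add /b 72): {"b":72,"ed":5,"jrp":19,"p":30,"wpt":70}
After op 18 (replace /jrp 40): {"b":72,"ed":5,"jrp":40,"p":30,"wpt":70}
After op 19 (replace /b 76): {"b":76,"ed":5,"jrp":40,"p":30,"wpt":70}
After op 20 (add /wpt 44): {"b":76,"ed":5,"jrp":40,"p":30,"wpt":44}
Value at /b: 76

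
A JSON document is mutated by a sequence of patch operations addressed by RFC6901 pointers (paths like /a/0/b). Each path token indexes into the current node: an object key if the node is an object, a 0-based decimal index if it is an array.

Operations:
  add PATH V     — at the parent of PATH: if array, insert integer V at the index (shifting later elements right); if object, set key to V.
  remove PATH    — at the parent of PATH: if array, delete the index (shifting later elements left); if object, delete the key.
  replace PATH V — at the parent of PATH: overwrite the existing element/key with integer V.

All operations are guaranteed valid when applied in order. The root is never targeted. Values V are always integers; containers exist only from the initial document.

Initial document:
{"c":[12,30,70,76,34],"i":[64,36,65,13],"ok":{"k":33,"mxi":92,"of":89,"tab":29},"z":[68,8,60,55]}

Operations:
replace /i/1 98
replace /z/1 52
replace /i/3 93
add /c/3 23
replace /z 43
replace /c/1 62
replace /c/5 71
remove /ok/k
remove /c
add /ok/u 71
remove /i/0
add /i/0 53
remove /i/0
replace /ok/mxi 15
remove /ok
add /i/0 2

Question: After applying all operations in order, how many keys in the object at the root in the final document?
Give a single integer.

After op 1 (replace /i/1 98): {"c":[12,30,70,76,34],"i":[64,98,65,13],"ok":{"k":33,"mxi":92,"of":89,"tab":29},"z":[68,8,60,55]}
After op 2 (replace /z/1 52): {"c":[12,30,70,76,34],"i":[64,98,65,13],"ok":{"k":33,"mxi":92,"of":89,"tab":29},"z":[68,52,60,55]}
After op 3 (replace /i/3 93): {"c":[12,30,70,76,34],"i":[64,98,65,93],"ok":{"k":33,"mxi":92,"of":89,"tab":29},"z":[68,52,60,55]}
After op 4 (add /c/3 23): {"c":[12,30,70,23,76,34],"i":[64,98,65,93],"ok":{"k":33,"mxi":92,"of":89,"tab":29},"z":[68,52,60,55]}
After op 5 (replace /z 43): {"c":[12,30,70,23,76,34],"i":[64,98,65,93],"ok":{"k":33,"mxi":92,"of":89,"tab":29},"z":43}
After op 6 (replace /c/1 62): {"c":[12,62,70,23,76,34],"i":[64,98,65,93],"ok":{"k":33,"mxi":92,"of":89,"tab":29},"z":43}
After op 7 (replace /c/5 71): {"c":[12,62,70,23,76,71],"i":[64,98,65,93],"ok":{"k":33,"mxi":92,"of":89,"tab":29},"z":43}
After op 8 (remove /ok/k): {"c":[12,62,70,23,76,71],"i":[64,98,65,93],"ok":{"mxi":92,"of":89,"tab":29},"z":43}
After op 9 (remove /c): {"i":[64,98,65,93],"ok":{"mxi":92,"of":89,"tab":29},"z":43}
After op 10 (add /ok/u 71): {"i":[64,98,65,93],"ok":{"mxi":92,"of":89,"tab":29,"u":71},"z":43}
After op 11 (remove /i/0): {"i":[98,65,93],"ok":{"mxi":92,"of":89,"tab":29,"u":71},"z":43}
After op 12 (add /i/0 53): {"i":[53,98,65,93],"ok":{"mxi":92,"of":89,"tab":29,"u":71},"z":43}
After op 13 (remove /i/0): {"i":[98,65,93],"ok":{"mxi":92,"of":89,"tab":29,"u":71},"z":43}
After op 14 (replace /ok/mxi 15): {"i":[98,65,93],"ok":{"mxi":15,"of":89,"tab":29,"u":71},"z":43}
After op 15 (remove /ok): {"i":[98,65,93],"z":43}
After op 16 (add /i/0 2): {"i":[2,98,65,93],"z":43}
Size at the root: 2

Answer: 2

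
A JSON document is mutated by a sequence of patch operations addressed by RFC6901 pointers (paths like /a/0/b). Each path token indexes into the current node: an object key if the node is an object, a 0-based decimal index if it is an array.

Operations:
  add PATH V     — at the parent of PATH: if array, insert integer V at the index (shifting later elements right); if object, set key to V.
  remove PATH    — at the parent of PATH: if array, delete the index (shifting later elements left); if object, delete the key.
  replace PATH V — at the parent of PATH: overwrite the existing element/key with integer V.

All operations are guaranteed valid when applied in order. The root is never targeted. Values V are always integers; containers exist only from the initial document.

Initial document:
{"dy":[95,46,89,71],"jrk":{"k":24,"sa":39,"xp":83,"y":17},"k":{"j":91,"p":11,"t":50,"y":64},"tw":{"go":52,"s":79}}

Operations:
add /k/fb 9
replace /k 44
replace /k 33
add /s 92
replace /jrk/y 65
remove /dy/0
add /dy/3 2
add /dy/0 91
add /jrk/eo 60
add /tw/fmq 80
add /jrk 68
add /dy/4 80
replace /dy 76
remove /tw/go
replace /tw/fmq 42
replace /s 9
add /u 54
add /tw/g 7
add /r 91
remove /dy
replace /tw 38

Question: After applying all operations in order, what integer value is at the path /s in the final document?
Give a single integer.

Answer: 9

Derivation:
After op 1 (add /k/fb 9): {"dy":[95,46,89,71],"jrk":{"k":24,"sa":39,"xp":83,"y":17},"k":{"fb":9,"j":91,"p":11,"t":50,"y":64},"tw":{"go":52,"s":79}}
After op 2 (replace /k 44): {"dy":[95,46,89,71],"jrk":{"k":24,"sa":39,"xp":83,"y":17},"k":44,"tw":{"go":52,"s":79}}
After op 3 (replace /k 33): {"dy":[95,46,89,71],"jrk":{"k":24,"sa":39,"xp":83,"y":17},"k":33,"tw":{"go":52,"s":79}}
After op 4 (add /s 92): {"dy":[95,46,89,71],"jrk":{"k":24,"sa":39,"xp":83,"y":17},"k":33,"s":92,"tw":{"go":52,"s":79}}
After op 5 (replace /jrk/y 65): {"dy":[95,46,89,71],"jrk":{"k":24,"sa":39,"xp":83,"y":65},"k":33,"s":92,"tw":{"go":52,"s":79}}
After op 6 (remove /dy/0): {"dy":[46,89,71],"jrk":{"k":24,"sa":39,"xp":83,"y":65},"k":33,"s":92,"tw":{"go":52,"s":79}}
After op 7 (add /dy/3 2): {"dy":[46,89,71,2],"jrk":{"k":24,"sa":39,"xp":83,"y":65},"k":33,"s":92,"tw":{"go":52,"s":79}}
After op 8 (add /dy/0 91): {"dy":[91,46,89,71,2],"jrk":{"k":24,"sa":39,"xp":83,"y":65},"k":33,"s":92,"tw":{"go":52,"s":79}}
After op 9 (add /jrk/eo 60): {"dy":[91,46,89,71,2],"jrk":{"eo":60,"k":24,"sa":39,"xp":83,"y":65},"k":33,"s":92,"tw":{"go":52,"s":79}}
After op 10 (add /tw/fmq 80): {"dy":[91,46,89,71,2],"jrk":{"eo":60,"k":24,"sa":39,"xp":83,"y":65},"k":33,"s":92,"tw":{"fmq":80,"go":52,"s":79}}
After op 11 (add /jrk 68): {"dy":[91,46,89,71,2],"jrk":68,"k":33,"s":92,"tw":{"fmq":80,"go":52,"s":79}}
After op 12 (add /dy/4 80): {"dy":[91,46,89,71,80,2],"jrk":68,"k":33,"s":92,"tw":{"fmq":80,"go":52,"s":79}}
After op 13 (replace /dy 76): {"dy":76,"jrk":68,"k":33,"s":92,"tw":{"fmq":80,"go":52,"s":79}}
After op 14 (remove /tw/go): {"dy":76,"jrk":68,"k":33,"s":92,"tw":{"fmq":80,"s":79}}
After op 15 (replace /tw/fmq 42): {"dy":76,"jrk":68,"k":33,"s":92,"tw":{"fmq":42,"s":79}}
After op 16 (replace /s 9): {"dy":76,"jrk":68,"k":33,"s":9,"tw":{"fmq":42,"s":79}}
After op 17 (add /u 54): {"dy":76,"jrk":68,"k":33,"s":9,"tw":{"fmq":42,"s":79},"u":54}
After op 18 (add /tw/g 7): {"dy":76,"jrk":68,"k":33,"s":9,"tw":{"fmq":42,"g":7,"s":79},"u":54}
After op 19 (add /r 91): {"dy":76,"jrk":68,"k":33,"r":91,"s":9,"tw":{"fmq":42,"g":7,"s":79},"u":54}
After op 20 (remove /dy): {"jrk":68,"k":33,"r":91,"s":9,"tw":{"fmq":42,"g":7,"s":79},"u":54}
After op 21 (replace /tw 38): {"jrk":68,"k":33,"r":91,"s":9,"tw":38,"u":54}
Value at /s: 9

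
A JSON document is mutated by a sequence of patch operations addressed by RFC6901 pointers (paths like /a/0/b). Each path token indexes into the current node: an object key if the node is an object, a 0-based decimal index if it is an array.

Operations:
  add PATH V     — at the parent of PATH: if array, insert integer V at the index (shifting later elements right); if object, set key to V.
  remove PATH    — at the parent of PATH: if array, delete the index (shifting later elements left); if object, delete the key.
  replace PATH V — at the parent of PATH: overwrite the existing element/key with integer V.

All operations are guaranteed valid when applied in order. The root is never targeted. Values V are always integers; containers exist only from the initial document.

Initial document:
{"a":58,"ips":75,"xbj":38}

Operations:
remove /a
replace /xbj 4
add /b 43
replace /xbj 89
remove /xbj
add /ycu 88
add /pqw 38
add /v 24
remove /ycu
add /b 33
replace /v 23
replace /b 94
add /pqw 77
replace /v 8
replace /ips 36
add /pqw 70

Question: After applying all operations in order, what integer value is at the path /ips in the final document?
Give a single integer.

After op 1 (remove /a): {"ips":75,"xbj":38}
After op 2 (replace /xbj 4): {"ips":75,"xbj":4}
After op 3 (add /b 43): {"b":43,"ips":75,"xbj":4}
After op 4 (replace /xbj 89): {"b":43,"ips":75,"xbj":89}
After op 5 (remove /xbj): {"b":43,"ips":75}
After op 6 (add /ycu 88): {"b":43,"ips":75,"ycu":88}
After op 7 (add /pqw 38): {"b":43,"ips":75,"pqw":38,"ycu":88}
After op 8 (add /v 24): {"b":43,"ips":75,"pqw":38,"v":24,"ycu":88}
After op 9 (remove /ycu): {"b":43,"ips":75,"pqw":38,"v":24}
After op 10 (add /b 33): {"b":33,"ips":75,"pqw":38,"v":24}
After op 11 (replace /v 23): {"b":33,"ips":75,"pqw":38,"v":23}
After op 12 (replace /b 94): {"b":94,"ips":75,"pqw":38,"v":23}
After op 13 (add /pqw 77): {"b":94,"ips":75,"pqw":77,"v":23}
After op 14 (replace /v 8): {"b":94,"ips":75,"pqw":77,"v":8}
After op 15 (replace /ips 36): {"b":94,"ips":36,"pqw":77,"v":8}
After op 16 (add /pqw 70): {"b":94,"ips":36,"pqw":70,"v":8}
Value at /ips: 36

Answer: 36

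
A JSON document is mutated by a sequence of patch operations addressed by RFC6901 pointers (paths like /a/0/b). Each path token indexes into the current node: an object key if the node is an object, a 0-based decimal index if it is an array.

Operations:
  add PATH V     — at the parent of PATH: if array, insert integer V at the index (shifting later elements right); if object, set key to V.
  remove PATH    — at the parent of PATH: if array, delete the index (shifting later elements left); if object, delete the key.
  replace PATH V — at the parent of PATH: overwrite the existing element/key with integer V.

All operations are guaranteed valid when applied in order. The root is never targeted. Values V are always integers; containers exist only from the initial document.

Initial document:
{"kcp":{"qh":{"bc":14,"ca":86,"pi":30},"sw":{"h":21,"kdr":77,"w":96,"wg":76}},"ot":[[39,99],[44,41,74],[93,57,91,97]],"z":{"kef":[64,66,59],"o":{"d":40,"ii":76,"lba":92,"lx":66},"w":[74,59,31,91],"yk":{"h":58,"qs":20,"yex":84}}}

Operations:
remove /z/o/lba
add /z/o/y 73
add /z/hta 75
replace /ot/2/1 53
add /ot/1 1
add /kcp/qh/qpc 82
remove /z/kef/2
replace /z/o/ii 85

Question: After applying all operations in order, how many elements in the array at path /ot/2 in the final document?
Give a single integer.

After op 1 (remove /z/o/lba): {"kcp":{"qh":{"bc":14,"ca":86,"pi":30},"sw":{"h":21,"kdr":77,"w":96,"wg":76}},"ot":[[39,99],[44,41,74],[93,57,91,97]],"z":{"kef":[64,66,59],"o":{"d":40,"ii":76,"lx":66},"w":[74,59,31,91],"yk":{"h":58,"qs":20,"yex":84}}}
After op 2 (add /z/o/y 73): {"kcp":{"qh":{"bc":14,"ca":86,"pi":30},"sw":{"h":21,"kdr":77,"w":96,"wg":76}},"ot":[[39,99],[44,41,74],[93,57,91,97]],"z":{"kef":[64,66,59],"o":{"d":40,"ii":76,"lx":66,"y":73},"w":[74,59,31,91],"yk":{"h":58,"qs":20,"yex":84}}}
After op 3 (add /z/hta 75): {"kcp":{"qh":{"bc":14,"ca":86,"pi":30},"sw":{"h":21,"kdr":77,"w":96,"wg":76}},"ot":[[39,99],[44,41,74],[93,57,91,97]],"z":{"hta":75,"kef":[64,66,59],"o":{"d":40,"ii":76,"lx":66,"y":73},"w":[74,59,31,91],"yk":{"h":58,"qs":20,"yex":84}}}
After op 4 (replace /ot/2/1 53): {"kcp":{"qh":{"bc":14,"ca":86,"pi":30},"sw":{"h":21,"kdr":77,"w":96,"wg":76}},"ot":[[39,99],[44,41,74],[93,53,91,97]],"z":{"hta":75,"kef":[64,66,59],"o":{"d":40,"ii":76,"lx":66,"y":73},"w":[74,59,31,91],"yk":{"h":58,"qs":20,"yex":84}}}
After op 5 (add /ot/1 1): {"kcp":{"qh":{"bc":14,"ca":86,"pi":30},"sw":{"h":21,"kdr":77,"w":96,"wg":76}},"ot":[[39,99],1,[44,41,74],[93,53,91,97]],"z":{"hta":75,"kef":[64,66,59],"o":{"d":40,"ii":76,"lx":66,"y":73},"w":[74,59,31,91],"yk":{"h":58,"qs":20,"yex":84}}}
After op 6 (add /kcp/qh/qpc 82): {"kcp":{"qh":{"bc":14,"ca":86,"pi":30,"qpc":82},"sw":{"h":21,"kdr":77,"w":96,"wg":76}},"ot":[[39,99],1,[44,41,74],[93,53,91,97]],"z":{"hta":75,"kef":[64,66,59],"o":{"d":40,"ii":76,"lx":66,"y":73},"w":[74,59,31,91],"yk":{"h":58,"qs":20,"yex":84}}}
After op 7 (remove /z/kef/2): {"kcp":{"qh":{"bc":14,"ca":86,"pi":30,"qpc":82},"sw":{"h":21,"kdr":77,"w":96,"wg":76}},"ot":[[39,99],1,[44,41,74],[93,53,91,97]],"z":{"hta":75,"kef":[64,66],"o":{"d":40,"ii":76,"lx":66,"y":73},"w":[74,59,31,91],"yk":{"h":58,"qs":20,"yex":84}}}
After op 8 (replace /z/o/ii 85): {"kcp":{"qh":{"bc":14,"ca":86,"pi":30,"qpc":82},"sw":{"h":21,"kdr":77,"w":96,"wg":76}},"ot":[[39,99],1,[44,41,74],[93,53,91,97]],"z":{"hta":75,"kef":[64,66],"o":{"d":40,"ii":85,"lx":66,"y":73},"w":[74,59,31,91],"yk":{"h":58,"qs":20,"yex":84}}}
Size at path /ot/2: 3

Answer: 3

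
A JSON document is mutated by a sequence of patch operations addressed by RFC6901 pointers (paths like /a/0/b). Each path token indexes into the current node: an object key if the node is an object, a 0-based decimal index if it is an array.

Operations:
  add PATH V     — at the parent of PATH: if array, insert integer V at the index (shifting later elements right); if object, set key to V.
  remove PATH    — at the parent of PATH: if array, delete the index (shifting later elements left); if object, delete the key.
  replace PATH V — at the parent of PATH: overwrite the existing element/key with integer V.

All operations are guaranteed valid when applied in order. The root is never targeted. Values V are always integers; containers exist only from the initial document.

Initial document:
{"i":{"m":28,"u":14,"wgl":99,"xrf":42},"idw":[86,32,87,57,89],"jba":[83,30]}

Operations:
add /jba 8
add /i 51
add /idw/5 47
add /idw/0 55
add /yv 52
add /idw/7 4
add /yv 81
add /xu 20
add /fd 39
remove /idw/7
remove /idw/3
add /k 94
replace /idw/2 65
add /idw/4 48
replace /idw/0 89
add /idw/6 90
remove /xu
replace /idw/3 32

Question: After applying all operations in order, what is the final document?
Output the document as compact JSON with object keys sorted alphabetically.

Answer: {"fd":39,"i":51,"idw":[89,86,65,32,48,89,90,47],"jba":8,"k":94,"yv":81}

Derivation:
After op 1 (add /jba 8): {"i":{"m":28,"u":14,"wgl":99,"xrf":42},"idw":[86,32,87,57,89],"jba":8}
After op 2 (add /i 51): {"i":51,"idw":[86,32,87,57,89],"jba":8}
After op 3 (add /idw/5 47): {"i":51,"idw":[86,32,87,57,89,47],"jba":8}
After op 4 (add /idw/0 55): {"i":51,"idw":[55,86,32,87,57,89,47],"jba":8}
After op 5 (add /yv 52): {"i":51,"idw":[55,86,32,87,57,89,47],"jba":8,"yv":52}
After op 6 (add /idw/7 4): {"i":51,"idw":[55,86,32,87,57,89,47,4],"jba":8,"yv":52}
After op 7 (add /yv 81): {"i":51,"idw":[55,86,32,87,57,89,47,4],"jba":8,"yv":81}
After op 8 (add /xu 20): {"i":51,"idw":[55,86,32,87,57,89,47,4],"jba":8,"xu":20,"yv":81}
After op 9 (add /fd 39): {"fd":39,"i":51,"idw":[55,86,32,87,57,89,47,4],"jba":8,"xu":20,"yv":81}
After op 10 (remove /idw/7): {"fd":39,"i":51,"idw":[55,86,32,87,57,89,47],"jba":8,"xu":20,"yv":81}
After op 11 (remove /idw/3): {"fd":39,"i":51,"idw":[55,86,32,57,89,47],"jba":8,"xu":20,"yv":81}
After op 12 (add /k 94): {"fd":39,"i":51,"idw":[55,86,32,57,89,47],"jba":8,"k":94,"xu":20,"yv":81}
After op 13 (replace /idw/2 65): {"fd":39,"i":51,"idw":[55,86,65,57,89,47],"jba":8,"k":94,"xu":20,"yv":81}
After op 14 (add /idw/4 48): {"fd":39,"i":51,"idw":[55,86,65,57,48,89,47],"jba":8,"k":94,"xu":20,"yv":81}
After op 15 (replace /idw/0 89): {"fd":39,"i":51,"idw":[89,86,65,57,48,89,47],"jba":8,"k":94,"xu":20,"yv":81}
After op 16 (add /idw/6 90): {"fd":39,"i":51,"idw":[89,86,65,57,48,89,90,47],"jba":8,"k":94,"xu":20,"yv":81}
After op 17 (remove /xu): {"fd":39,"i":51,"idw":[89,86,65,57,48,89,90,47],"jba":8,"k":94,"yv":81}
After op 18 (replace /idw/3 32): {"fd":39,"i":51,"idw":[89,86,65,32,48,89,90,47],"jba":8,"k":94,"yv":81}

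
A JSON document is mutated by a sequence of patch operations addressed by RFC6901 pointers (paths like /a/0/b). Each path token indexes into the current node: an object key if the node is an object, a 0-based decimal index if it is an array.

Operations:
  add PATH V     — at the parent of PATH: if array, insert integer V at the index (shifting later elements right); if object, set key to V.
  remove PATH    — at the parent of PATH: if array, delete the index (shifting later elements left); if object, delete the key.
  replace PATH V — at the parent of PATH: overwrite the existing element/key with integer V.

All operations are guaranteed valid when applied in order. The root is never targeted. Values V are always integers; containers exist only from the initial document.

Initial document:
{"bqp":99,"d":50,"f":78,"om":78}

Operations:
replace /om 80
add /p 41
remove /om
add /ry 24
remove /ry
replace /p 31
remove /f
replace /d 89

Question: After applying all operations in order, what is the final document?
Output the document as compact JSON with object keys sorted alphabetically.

After op 1 (replace /om 80): {"bqp":99,"d":50,"f":78,"om":80}
After op 2 (add /p 41): {"bqp":99,"d":50,"f":78,"om":80,"p":41}
After op 3 (remove /om): {"bqp":99,"d":50,"f":78,"p":41}
After op 4 (add /ry 24): {"bqp":99,"d":50,"f":78,"p":41,"ry":24}
After op 5 (remove /ry): {"bqp":99,"d":50,"f":78,"p":41}
After op 6 (replace /p 31): {"bqp":99,"d":50,"f":78,"p":31}
After op 7 (remove /f): {"bqp":99,"d":50,"p":31}
After op 8 (replace /d 89): {"bqp":99,"d":89,"p":31}

Answer: {"bqp":99,"d":89,"p":31}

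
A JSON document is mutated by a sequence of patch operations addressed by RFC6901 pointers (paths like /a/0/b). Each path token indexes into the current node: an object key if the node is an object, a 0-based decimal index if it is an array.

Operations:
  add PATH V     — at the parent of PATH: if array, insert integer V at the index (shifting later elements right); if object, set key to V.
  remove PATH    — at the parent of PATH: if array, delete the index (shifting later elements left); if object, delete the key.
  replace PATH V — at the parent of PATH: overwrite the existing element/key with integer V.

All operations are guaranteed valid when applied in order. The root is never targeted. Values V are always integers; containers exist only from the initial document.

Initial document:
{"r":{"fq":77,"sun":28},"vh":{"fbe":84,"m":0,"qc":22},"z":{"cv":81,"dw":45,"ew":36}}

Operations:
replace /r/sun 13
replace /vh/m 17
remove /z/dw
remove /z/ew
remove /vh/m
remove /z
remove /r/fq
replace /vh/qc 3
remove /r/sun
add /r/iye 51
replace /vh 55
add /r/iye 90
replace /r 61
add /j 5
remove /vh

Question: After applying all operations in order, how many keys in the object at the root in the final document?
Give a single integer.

Answer: 2

Derivation:
After op 1 (replace /r/sun 13): {"r":{"fq":77,"sun":13},"vh":{"fbe":84,"m":0,"qc":22},"z":{"cv":81,"dw":45,"ew":36}}
After op 2 (replace /vh/m 17): {"r":{"fq":77,"sun":13},"vh":{"fbe":84,"m":17,"qc":22},"z":{"cv":81,"dw":45,"ew":36}}
After op 3 (remove /z/dw): {"r":{"fq":77,"sun":13},"vh":{"fbe":84,"m":17,"qc":22},"z":{"cv":81,"ew":36}}
After op 4 (remove /z/ew): {"r":{"fq":77,"sun":13},"vh":{"fbe":84,"m":17,"qc":22},"z":{"cv":81}}
After op 5 (remove /vh/m): {"r":{"fq":77,"sun":13},"vh":{"fbe":84,"qc":22},"z":{"cv":81}}
After op 6 (remove /z): {"r":{"fq":77,"sun":13},"vh":{"fbe":84,"qc":22}}
After op 7 (remove /r/fq): {"r":{"sun":13},"vh":{"fbe":84,"qc":22}}
After op 8 (replace /vh/qc 3): {"r":{"sun":13},"vh":{"fbe":84,"qc":3}}
After op 9 (remove /r/sun): {"r":{},"vh":{"fbe":84,"qc":3}}
After op 10 (add /r/iye 51): {"r":{"iye":51},"vh":{"fbe":84,"qc":3}}
After op 11 (replace /vh 55): {"r":{"iye":51},"vh":55}
After op 12 (add /r/iye 90): {"r":{"iye":90},"vh":55}
After op 13 (replace /r 61): {"r":61,"vh":55}
After op 14 (add /j 5): {"j":5,"r":61,"vh":55}
After op 15 (remove /vh): {"j":5,"r":61}
Size at the root: 2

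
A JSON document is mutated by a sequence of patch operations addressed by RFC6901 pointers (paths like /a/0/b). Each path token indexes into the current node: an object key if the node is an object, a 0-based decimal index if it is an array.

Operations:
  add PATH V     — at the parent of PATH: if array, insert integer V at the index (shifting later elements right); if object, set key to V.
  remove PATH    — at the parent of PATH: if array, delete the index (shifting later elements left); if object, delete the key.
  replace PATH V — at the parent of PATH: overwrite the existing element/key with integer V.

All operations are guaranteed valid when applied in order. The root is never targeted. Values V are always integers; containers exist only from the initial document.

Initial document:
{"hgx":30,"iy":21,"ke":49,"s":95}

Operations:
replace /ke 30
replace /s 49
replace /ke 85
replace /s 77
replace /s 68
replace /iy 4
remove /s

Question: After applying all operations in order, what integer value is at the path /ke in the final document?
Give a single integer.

After op 1 (replace /ke 30): {"hgx":30,"iy":21,"ke":30,"s":95}
After op 2 (replace /s 49): {"hgx":30,"iy":21,"ke":30,"s":49}
After op 3 (replace /ke 85): {"hgx":30,"iy":21,"ke":85,"s":49}
After op 4 (replace /s 77): {"hgx":30,"iy":21,"ke":85,"s":77}
After op 5 (replace /s 68): {"hgx":30,"iy":21,"ke":85,"s":68}
After op 6 (replace /iy 4): {"hgx":30,"iy":4,"ke":85,"s":68}
After op 7 (remove /s): {"hgx":30,"iy":4,"ke":85}
Value at /ke: 85

Answer: 85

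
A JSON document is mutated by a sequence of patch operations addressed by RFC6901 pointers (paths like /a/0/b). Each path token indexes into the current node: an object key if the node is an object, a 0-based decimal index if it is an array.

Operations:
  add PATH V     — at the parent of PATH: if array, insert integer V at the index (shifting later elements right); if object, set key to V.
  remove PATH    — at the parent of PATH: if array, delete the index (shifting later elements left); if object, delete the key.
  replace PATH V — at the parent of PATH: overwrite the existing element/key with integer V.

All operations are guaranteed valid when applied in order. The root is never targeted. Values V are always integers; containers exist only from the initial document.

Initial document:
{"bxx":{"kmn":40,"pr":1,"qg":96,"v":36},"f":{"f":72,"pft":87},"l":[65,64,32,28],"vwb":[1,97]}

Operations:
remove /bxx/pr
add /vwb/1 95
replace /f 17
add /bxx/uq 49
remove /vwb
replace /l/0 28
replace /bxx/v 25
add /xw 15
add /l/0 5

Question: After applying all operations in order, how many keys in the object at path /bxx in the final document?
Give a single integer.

After op 1 (remove /bxx/pr): {"bxx":{"kmn":40,"qg":96,"v":36},"f":{"f":72,"pft":87},"l":[65,64,32,28],"vwb":[1,97]}
After op 2 (add /vwb/1 95): {"bxx":{"kmn":40,"qg":96,"v":36},"f":{"f":72,"pft":87},"l":[65,64,32,28],"vwb":[1,95,97]}
After op 3 (replace /f 17): {"bxx":{"kmn":40,"qg":96,"v":36},"f":17,"l":[65,64,32,28],"vwb":[1,95,97]}
After op 4 (add /bxx/uq 49): {"bxx":{"kmn":40,"qg":96,"uq":49,"v":36},"f":17,"l":[65,64,32,28],"vwb":[1,95,97]}
After op 5 (remove /vwb): {"bxx":{"kmn":40,"qg":96,"uq":49,"v":36},"f":17,"l":[65,64,32,28]}
After op 6 (replace /l/0 28): {"bxx":{"kmn":40,"qg":96,"uq":49,"v":36},"f":17,"l":[28,64,32,28]}
After op 7 (replace /bxx/v 25): {"bxx":{"kmn":40,"qg":96,"uq":49,"v":25},"f":17,"l":[28,64,32,28]}
After op 8 (add /xw 15): {"bxx":{"kmn":40,"qg":96,"uq":49,"v":25},"f":17,"l":[28,64,32,28],"xw":15}
After op 9 (add /l/0 5): {"bxx":{"kmn":40,"qg":96,"uq":49,"v":25},"f":17,"l":[5,28,64,32,28],"xw":15}
Size at path /bxx: 4

Answer: 4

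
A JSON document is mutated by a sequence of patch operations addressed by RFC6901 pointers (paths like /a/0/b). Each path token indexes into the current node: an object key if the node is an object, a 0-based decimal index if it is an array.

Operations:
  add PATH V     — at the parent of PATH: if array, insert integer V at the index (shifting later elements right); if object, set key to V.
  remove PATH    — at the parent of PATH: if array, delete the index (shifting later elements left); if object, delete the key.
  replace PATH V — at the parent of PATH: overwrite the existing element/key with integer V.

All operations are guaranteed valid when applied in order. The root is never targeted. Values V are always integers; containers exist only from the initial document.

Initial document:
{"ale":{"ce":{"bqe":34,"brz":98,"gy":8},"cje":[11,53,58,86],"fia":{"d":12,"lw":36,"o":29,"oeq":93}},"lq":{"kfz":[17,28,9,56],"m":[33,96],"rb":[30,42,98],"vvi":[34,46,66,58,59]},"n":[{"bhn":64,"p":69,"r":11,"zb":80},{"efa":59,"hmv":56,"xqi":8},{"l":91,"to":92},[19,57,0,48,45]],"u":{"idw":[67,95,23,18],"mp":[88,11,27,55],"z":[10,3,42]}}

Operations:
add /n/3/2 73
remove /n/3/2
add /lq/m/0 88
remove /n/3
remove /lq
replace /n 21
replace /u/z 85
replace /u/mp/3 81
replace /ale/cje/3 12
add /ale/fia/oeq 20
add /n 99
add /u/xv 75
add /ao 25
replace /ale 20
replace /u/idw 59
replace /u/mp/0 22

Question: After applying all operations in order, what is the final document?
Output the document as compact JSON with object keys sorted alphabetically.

After op 1 (add /n/3/2 73): {"ale":{"ce":{"bqe":34,"brz":98,"gy":8},"cje":[11,53,58,86],"fia":{"d":12,"lw":36,"o":29,"oeq":93}},"lq":{"kfz":[17,28,9,56],"m":[33,96],"rb":[30,42,98],"vvi":[34,46,66,58,59]},"n":[{"bhn":64,"p":69,"r":11,"zb":80},{"efa":59,"hmv":56,"xqi":8},{"l":91,"to":92},[19,57,73,0,48,45]],"u":{"idw":[67,95,23,18],"mp":[88,11,27,55],"z":[10,3,42]}}
After op 2 (remove /n/3/2): {"ale":{"ce":{"bqe":34,"brz":98,"gy":8},"cje":[11,53,58,86],"fia":{"d":12,"lw":36,"o":29,"oeq":93}},"lq":{"kfz":[17,28,9,56],"m":[33,96],"rb":[30,42,98],"vvi":[34,46,66,58,59]},"n":[{"bhn":64,"p":69,"r":11,"zb":80},{"efa":59,"hmv":56,"xqi":8},{"l":91,"to":92},[19,57,0,48,45]],"u":{"idw":[67,95,23,18],"mp":[88,11,27,55],"z":[10,3,42]}}
After op 3 (add /lq/m/0 88): {"ale":{"ce":{"bqe":34,"brz":98,"gy":8},"cje":[11,53,58,86],"fia":{"d":12,"lw":36,"o":29,"oeq":93}},"lq":{"kfz":[17,28,9,56],"m":[88,33,96],"rb":[30,42,98],"vvi":[34,46,66,58,59]},"n":[{"bhn":64,"p":69,"r":11,"zb":80},{"efa":59,"hmv":56,"xqi":8},{"l":91,"to":92},[19,57,0,48,45]],"u":{"idw":[67,95,23,18],"mp":[88,11,27,55],"z":[10,3,42]}}
After op 4 (remove /n/3): {"ale":{"ce":{"bqe":34,"brz":98,"gy":8},"cje":[11,53,58,86],"fia":{"d":12,"lw":36,"o":29,"oeq":93}},"lq":{"kfz":[17,28,9,56],"m":[88,33,96],"rb":[30,42,98],"vvi":[34,46,66,58,59]},"n":[{"bhn":64,"p":69,"r":11,"zb":80},{"efa":59,"hmv":56,"xqi":8},{"l":91,"to":92}],"u":{"idw":[67,95,23,18],"mp":[88,11,27,55],"z":[10,3,42]}}
After op 5 (remove /lq): {"ale":{"ce":{"bqe":34,"brz":98,"gy":8},"cje":[11,53,58,86],"fia":{"d":12,"lw":36,"o":29,"oeq":93}},"n":[{"bhn":64,"p":69,"r":11,"zb":80},{"efa":59,"hmv":56,"xqi":8},{"l":91,"to":92}],"u":{"idw":[67,95,23,18],"mp":[88,11,27,55],"z":[10,3,42]}}
After op 6 (replace /n 21): {"ale":{"ce":{"bqe":34,"brz":98,"gy":8},"cje":[11,53,58,86],"fia":{"d":12,"lw":36,"o":29,"oeq":93}},"n":21,"u":{"idw":[67,95,23,18],"mp":[88,11,27,55],"z":[10,3,42]}}
After op 7 (replace /u/z 85): {"ale":{"ce":{"bqe":34,"brz":98,"gy":8},"cje":[11,53,58,86],"fia":{"d":12,"lw":36,"o":29,"oeq":93}},"n":21,"u":{"idw":[67,95,23,18],"mp":[88,11,27,55],"z":85}}
After op 8 (replace /u/mp/3 81): {"ale":{"ce":{"bqe":34,"brz":98,"gy":8},"cje":[11,53,58,86],"fia":{"d":12,"lw":36,"o":29,"oeq":93}},"n":21,"u":{"idw":[67,95,23,18],"mp":[88,11,27,81],"z":85}}
After op 9 (replace /ale/cje/3 12): {"ale":{"ce":{"bqe":34,"brz":98,"gy":8},"cje":[11,53,58,12],"fia":{"d":12,"lw":36,"o":29,"oeq":93}},"n":21,"u":{"idw":[67,95,23,18],"mp":[88,11,27,81],"z":85}}
After op 10 (add /ale/fia/oeq 20): {"ale":{"ce":{"bqe":34,"brz":98,"gy":8},"cje":[11,53,58,12],"fia":{"d":12,"lw":36,"o":29,"oeq":20}},"n":21,"u":{"idw":[67,95,23,18],"mp":[88,11,27,81],"z":85}}
After op 11 (add /n 99): {"ale":{"ce":{"bqe":34,"brz":98,"gy":8},"cje":[11,53,58,12],"fia":{"d":12,"lw":36,"o":29,"oeq":20}},"n":99,"u":{"idw":[67,95,23,18],"mp":[88,11,27,81],"z":85}}
After op 12 (add /u/xv 75): {"ale":{"ce":{"bqe":34,"brz":98,"gy":8},"cje":[11,53,58,12],"fia":{"d":12,"lw":36,"o":29,"oeq":20}},"n":99,"u":{"idw":[67,95,23,18],"mp":[88,11,27,81],"xv":75,"z":85}}
After op 13 (add /ao 25): {"ale":{"ce":{"bqe":34,"brz":98,"gy":8},"cje":[11,53,58,12],"fia":{"d":12,"lw":36,"o":29,"oeq":20}},"ao":25,"n":99,"u":{"idw":[67,95,23,18],"mp":[88,11,27,81],"xv":75,"z":85}}
After op 14 (replace /ale 20): {"ale":20,"ao":25,"n":99,"u":{"idw":[67,95,23,18],"mp":[88,11,27,81],"xv":75,"z":85}}
After op 15 (replace /u/idw 59): {"ale":20,"ao":25,"n":99,"u":{"idw":59,"mp":[88,11,27,81],"xv":75,"z":85}}
After op 16 (replace /u/mp/0 22): {"ale":20,"ao":25,"n":99,"u":{"idw":59,"mp":[22,11,27,81],"xv":75,"z":85}}

Answer: {"ale":20,"ao":25,"n":99,"u":{"idw":59,"mp":[22,11,27,81],"xv":75,"z":85}}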